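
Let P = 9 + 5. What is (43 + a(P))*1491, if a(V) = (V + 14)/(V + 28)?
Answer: 65107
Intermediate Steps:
P = 14
a(V) = (14 + V)/(28 + V)
(43 + a(P))*1491 = (43 + (14 + 14)/(28 + 14))*1491 = (43 + 28/42)*1491 = (43 + (1/42)*28)*1491 = (43 + ⅔)*1491 = (131/3)*1491 = 65107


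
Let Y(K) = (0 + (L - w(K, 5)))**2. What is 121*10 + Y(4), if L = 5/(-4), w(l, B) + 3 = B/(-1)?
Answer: 20089/16 ≈ 1255.6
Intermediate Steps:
w(l, B) = -3 - B (w(l, B) = -3 + B/(-1) = -3 + B*(-1) = -3 - B)
L = -5/4 (L = 5*(-1/4) = -5/4 ≈ -1.2500)
Y(K) = 729/16 (Y(K) = (0 + (-5/4 - (-3 - 1*5)))**2 = (0 + (-5/4 - (-3 - 5)))**2 = (0 + (-5/4 - 1*(-8)))**2 = (0 + (-5/4 + 8))**2 = (0 + 27/4)**2 = (27/4)**2 = 729/16)
121*10 + Y(4) = 121*10 + 729/16 = 1210 + 729/16 = 20089/16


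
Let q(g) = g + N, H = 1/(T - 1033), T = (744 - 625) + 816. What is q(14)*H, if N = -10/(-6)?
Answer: -47/294 ≈ -0.15986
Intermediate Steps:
T = 935 (T = 119 + 816 = 935)
H = -1/98 (H = 1/(935 - 1033) = 1/(-98) = -1/98 ≈ -0.010204)
N = 5/3 (N = -10*(-1/6) = 5/3 ≈ 1.6667)
q(g) = 5/3 + g (q(g) = g + 5/3 = 5/3 + g)
q(14)*H = (5/3 + 14)*(-1/98) = (47/3)*(-1/98) = -47/294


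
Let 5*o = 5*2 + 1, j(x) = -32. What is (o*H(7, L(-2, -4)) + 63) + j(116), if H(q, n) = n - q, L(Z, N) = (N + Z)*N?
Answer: 342/5 ≈ 68.400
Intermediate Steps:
L(Z, N) = N*(N + Z)
o = 11/5 (o = (5*2 + 1)/5 = (10 + 1)/5 = (⅕)*11 = 11/5 ≈ 2.2000)
(o*H(7, L(-2, -4)) + 63) + j(116) = (11*(-4*(-4 - 2) - 1*7)/5 + 63) - 32 = (11*(-4*(-6) - 7)/5 + 63) - 32 = (11*(24 - 7)/5 + 63) - 32 = ((11/5)*17 + 63) - 32 = (187/5 + 63) - 32 = 502/5 - 32 = 342/5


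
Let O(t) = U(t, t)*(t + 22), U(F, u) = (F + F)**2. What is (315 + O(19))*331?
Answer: 19700789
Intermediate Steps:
U(F, u) = 4*F**2 (U(F, u) = (2*F)**2 = 4*F**2)
O(t) = 4*t**2*(22 + t) (O(t) = (4*t**2)*(t + 22) = (4*t**2)*(22 + t) = 4*t**2*(22 + t))
(315 + O(19))*331 = (315 + 4*19**2*(22 + 19))*331 = (315 + 4*361*41)*331 = (315 + 59204)*331 = 59519*331 = 19700789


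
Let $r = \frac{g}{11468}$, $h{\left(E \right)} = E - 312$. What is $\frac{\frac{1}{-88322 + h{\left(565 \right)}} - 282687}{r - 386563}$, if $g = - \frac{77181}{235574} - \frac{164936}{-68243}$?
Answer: $\frac{4589887626900797401548704}{6276485051700963536491483} \approx 0.73128$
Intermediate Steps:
$g = \frac{33587570281}{16076276482}$ ($g = \left(-77181\right) \frac{1}{235574} - - \frac{164936}{68243} = - \frac{77181}{235574} + \frac{164936}{68243} = \frac{33587570281}{16076276482} \approx 2.0893$)
$h{\left(E \right)} = -312 + E$ ($h{\left(E \right)} = E - 312 = -312 + E$)
$r = \frac{33587570281}{184362738695576}$ ($r = \frac{33587570281}{16076276482 \cdot 11468} = \frac{33587570281}{16076276482} \cdot \frac{1}{11468} = \frac{33587570281}{184362738695576} \approx 0.00018218$)
$\frac{\frac{1}{-88322 + h{\left(565 \right)}} - 282687}{r - 386563} = \frac{\frac{1}{-88322 + \left(-312 + 565\right)} - 282687}{\frac{33587570281}{184362738695576} - 386563} = \frac{\frac{1}{-88322 + 253} - 282687}{- \frac{71267813324790375007}{184362738695576}} = \left(\frac{1}{-88069} - 282687\right) \left(- \frac{184362738695576}{71267813324790375007}\right) = \left(- \frac{1}{88069} - 282687\right) \left(- \frac{184362738695576}{71267813324790375007}\right) = \left(- \frac{24895961404}{88069}\right) \left(- \frac{184362738695576}{71267813324790375007}\right) = \frac{4589887626900797401548704}{6276485051700963536491483}$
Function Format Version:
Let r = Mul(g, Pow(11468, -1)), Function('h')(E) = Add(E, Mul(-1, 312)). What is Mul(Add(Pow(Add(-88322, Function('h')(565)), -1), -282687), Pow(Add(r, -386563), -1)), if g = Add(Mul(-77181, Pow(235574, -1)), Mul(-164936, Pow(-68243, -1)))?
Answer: Rational(4589887626900797401548704, 6276485051700963536491483) ≈ 0.73128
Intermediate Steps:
g = Rational(33587570281, 16076276482) (g = Add(Mul(-77181, Rational(1, 235574)), Mul(-164936, Rational(-1, 68243))) = Add(Rational(-77181, 235574), Rational(164936, 68243)) = Rational(33587570281, 16076276482) ≈ 2.0893)
Function('h')(E) = Add(-312, E) (Function('h')(E) = Add(E, -312) = Add(-312, E))
r = Rational(33587570281, 184362738695576) (r = Mul(Rational(33587570281, 16076276482), Pow(11468, -1)) = Mul(Rational(33587570281, 16076276482), Rational(1, 11468)) = Rational(33587570281, 184362738695576) ≈ 0.00018218)
Mul(Add(Pow(Add(-88322, Function('h')(565)), -1), -282687), Pow(Add(r, -386563), -1)) = Mul(Add(Pow(Add(-88322, Add(-312, 565)), -1), -282687), Pow(Add(Rational(33587570281, 184362738695576), -386563), -1)) = Mul(Add(Pow(Add(-88322, 253), -1), -282687), Pow(Rational(-71267813324790375007, 184362738695576), -1)) = Mul(Add(Pow(-88069, -1), -282687), Rational(-184362738695576, 71267813324790375007)) = Mul(Add(Rational(-1, 88069), -282687), Rational(-184362738695576, 71267813324790375007)) = Mul(Rational(-24895961404, 88069), Rational(-184362738695576, 71267813324790375007)) = Rational(4589887626900797401548704, 6276485051700963536491483)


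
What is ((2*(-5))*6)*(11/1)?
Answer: -660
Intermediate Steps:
((2*(-5))*6)*(11/1) = (-10*6)*(11*1) = -60*11 = -660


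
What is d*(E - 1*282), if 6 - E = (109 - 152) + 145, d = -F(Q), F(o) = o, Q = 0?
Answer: 0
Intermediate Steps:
d = 0 (d = -1*0 = 0)
E = -96 (E = 6 - ((109 - 152) + 145) = 6 - (-43 + 145) = 6 - 1*102 = 6 - 102 = -96)
d*(E - 1*282) = 0*(-96 - 1*282) = 0*(-96 - 282) = 0*(-378) = 0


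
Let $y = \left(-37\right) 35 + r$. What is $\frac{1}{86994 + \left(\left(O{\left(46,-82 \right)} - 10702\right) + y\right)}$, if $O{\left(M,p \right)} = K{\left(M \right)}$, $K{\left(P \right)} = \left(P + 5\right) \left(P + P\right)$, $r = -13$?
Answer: $\frac{1}{79676} \approx 1.2551 \cdot 10^{-5}$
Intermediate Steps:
$K{\left(P \right)} = 2 P \left(5 + P\right)$ ($K{\left(P \right)} = \left(5 + P\right) 2 P = 2 P \left(5 + P\right)$)
$O{\left(M,p \right)} = 2 M \left(5 + M\right)$
$y = -1308$ ($y = \left(-37\right) 35 - 13 = -1295 - 13 = -1308$)
$\frac{1}{86994 + \left(\left(O{\left(46,-82 \right)} - 10702\right) + y\right)} = \frac{1}{86994 - \left(12010 - 92 \left(5 + 46\right)\right)} = \frac{1}{86994 - \left(12010 - 4692\right)} = \frac{1}{86994 + \left(\left(4692 - 10702\right) - 1308\right)} = \frac{1}{86994 - 7318} = \frac{1}{79676}$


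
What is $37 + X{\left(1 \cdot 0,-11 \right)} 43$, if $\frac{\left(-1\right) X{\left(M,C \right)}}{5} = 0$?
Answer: $37$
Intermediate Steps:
$X{\left(M,C \right)} = 0$ ($X{\left(M,C \right)} = \left(-5\right) 0 = 0$)
$37 + X{\left(1 \cdot 0,-11 \right)} 43 = 37 + 0 \cdot 43 = 37 + 0 = 37$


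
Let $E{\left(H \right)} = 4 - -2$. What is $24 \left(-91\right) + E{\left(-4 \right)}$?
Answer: $-2178$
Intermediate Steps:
$E{\left(H \right)} = 6$ ($E{\left(H \right)} = 4 + 2 = 6$)
$24 \left(-91\right) + E{\left(-4 \right)} = 24 \left(-91\right) + 6 = -2184 + 6 = -2178$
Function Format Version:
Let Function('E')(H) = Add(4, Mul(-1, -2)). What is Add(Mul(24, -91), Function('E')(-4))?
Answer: -2178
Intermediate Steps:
Function('E')(H) = 6 (Function('E')(H) = Add(4, 2) = 6)
Add(Mul(24, -91), Function('E')(-4)) = Add(Mul(24, -91), 6) = Add(-2184, 6) = -2178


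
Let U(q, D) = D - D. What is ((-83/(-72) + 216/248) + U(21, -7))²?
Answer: 20403289/4981824 ≈ 4.0955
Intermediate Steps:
U(q, D) = 0
((-83/(-72) + 216/248) + U(21, -7))² = ((-83/(-72) + 216/248) + 0)² = ((-83*(-1/72) + 216*(1/248)) + 0)² = ((83/72 + 27/31) + 0)² = (4517/2232 + 0)² = (4517/2232)² = 20403289/4981824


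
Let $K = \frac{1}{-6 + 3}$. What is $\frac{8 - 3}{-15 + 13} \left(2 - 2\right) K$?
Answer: $0$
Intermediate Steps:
$K = - \frac{1}{3}$ ($K = \frac{1}{-3} = - \frac{1}{3} \approx -0.33333$)
$\frac{8 - 3}{-15 + 13} \left(2 - 2\right) K = \frac{8 - 3}{-15 + 13} \left(2 - 2\right) \left(- \frac{1}{3}\right) = \frac{5}{-2} \left(2 - 2\right) \left(- \frac{1}{3}\right) = 5 \left(- \frac{1}{2}\right) 0 \left(- \frac{1}{3}\right) = \left(- \frac{5}{2}\right) 0 \left(- \frac{1}{3}\right) = 0 \left(- \frac{1}{3}\right) = 0$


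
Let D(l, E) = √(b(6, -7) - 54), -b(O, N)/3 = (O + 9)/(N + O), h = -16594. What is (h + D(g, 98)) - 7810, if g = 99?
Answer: -24404 + 3*I ≈ -24404.0 + 3.0*I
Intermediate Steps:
b(O, N) = -3*(9 + O)/(N + O) (b(O, N) = -3*(O + 9)/(N + O) = -3*(9 + O)/(N + O))
D(l, E) = 3*I (D(l, E) = √(3*(-9 - 1*6)/(-7 + 6) - 54) = √(3*(-9 - 6)/(-1) - 54) = √(3*(-1)*(-15) - 54) = √(45 - 54) = √(-9) = 3*I)
(h + D(g, 98)) - 7810 = (-16594 + 3*I) - 7810 = -24404 + 3*I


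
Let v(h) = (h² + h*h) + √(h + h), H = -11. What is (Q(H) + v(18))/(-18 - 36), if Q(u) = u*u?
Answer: -775/54 ≈ -14.352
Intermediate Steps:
Q(u) = u²
v(h) = 2*h² + √2*√h (v(h) = (h² + h²) + √(2*h) = 2*h² + √2*√h)
(Q(H) + v(18))/(-18 - 36) = ((-11)² + (2*18² + √2*√18))/(-18 - 36) = (121 + (2*324 + √2*(3*√2)))/(-54) = (121 + (648 + 6))*(-1/54) = (121 + 654)*(-1/54) = 775*(-1/54) = -775/54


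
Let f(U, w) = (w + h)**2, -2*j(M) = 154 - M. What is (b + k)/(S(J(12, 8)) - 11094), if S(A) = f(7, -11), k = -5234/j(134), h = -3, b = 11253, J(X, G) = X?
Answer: -29441/27245 ≈ -1.0806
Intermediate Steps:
j(M) = -77 + M/2 (j(M) = -(154 - M)/2 = -77 + M/2)
f(U, w) = (-3 + w)**2 (f(U, w) = (w - 3)**2 = (-3 + w)**2)
k = 2617/5 (k = -5234/(-77 + (1/2)*134) = -5234/(-77 + 67) = -5234/(-10) = -5234*(-1/10) = 2617/5 ≈ 523.40)
S(A) = 196 (S(A) = (-3 - 11)**2 = (-14)**2 = 196)
(b + k)/(S(J(12, 8)) - 11094) = (11253 + 2617/5)/(196 - 11094) = (58882/5)/(-10898) = (58882/5)*(-1/10898) = -29441/27245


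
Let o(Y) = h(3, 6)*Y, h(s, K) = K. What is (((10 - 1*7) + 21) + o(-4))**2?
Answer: 0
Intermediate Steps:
o(Y) = 6*Y
(((10 - 1*7) + 21) + o(-4))**2 = (((10 - 1*7) + 21) + 6*(-4))**2 = (((10 - 7) + 21) - 24)**2 = ((3 + 21) - 24)**2 = (24 - 24)**2 = 0**2 = 0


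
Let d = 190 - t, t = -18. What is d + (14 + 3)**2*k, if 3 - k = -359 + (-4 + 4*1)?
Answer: 104826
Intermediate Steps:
d = 208 (d = 190 - 1*(-18) = 190 + 18 = 208)
k = 362 (k = 3 - (-359 + (-4 + 4*1)) = 3 - (-359 + (-4 + 4)) = 3 - (-359 + 0) = 3 - 1*(-359) = 3 + 359 = 362)
d + (14 + 3)**2*k = 208 + (14 + 3)**2*362 = 208 + 17**2*362 = 208 + 289*362 = 208 + 104618 = 104826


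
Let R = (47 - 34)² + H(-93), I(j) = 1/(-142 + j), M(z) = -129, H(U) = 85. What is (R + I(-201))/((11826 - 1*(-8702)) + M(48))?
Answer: 87121/6996857 ≈ 0.012451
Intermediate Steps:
R = 254 (R = (47 - 34)² + 85 = 13² + 85 = 169 + 85 = 254)
(R + I(-201))/((11826 - 1*(-8702)) + M(48)) = (254 + 1/(-142 - 201))/((11826 - 1*(-8702)) - 129) = (254 + 1/(-343))/((11826 + 8702) - 129) = (254 - 1/343)/(20528 - 129) = (87121/343)/20399 = (87121/343)*(1/20399) = 87121/6996857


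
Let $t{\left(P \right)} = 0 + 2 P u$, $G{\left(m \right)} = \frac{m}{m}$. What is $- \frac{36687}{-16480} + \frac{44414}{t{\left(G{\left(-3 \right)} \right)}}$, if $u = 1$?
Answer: $\frac{366008047}{16480} \approx 22209.0$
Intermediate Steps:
$G{\left(m \right)} = 1$
$t{\left(P \right)} = 2 P$ ($t{\left(P \right)} = 0 + 2 P 1 = 0 + 2 P = 2 P$)
$- \frac{36687}{-16480} + \frac{44414}{t{\left(G{\left(-3 \right)} \right)}} = - \frac{36687}{-16480} + \frac{44414}{2 \cdot 1} = \left(-36687\right) \left(- \frac{1}{16480}\right) + \frac{44414}{2} = \frac{36687}{16480} + 44414 \cdot \frac{1}{2} = \frac{36687}{16480} + 22207 = \frac{366008047}{16480}$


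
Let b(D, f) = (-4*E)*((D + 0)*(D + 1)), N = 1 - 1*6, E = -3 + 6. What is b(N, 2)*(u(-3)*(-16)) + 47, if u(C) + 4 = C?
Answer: -26833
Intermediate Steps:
u(C) = -4 + C
E = 3
N = -5 (N = 1 - 6 = -5)
b(D, f) = -12*D*(1 + D) (b(D, f) = (-4*3)*((D + 0)*(D + 1)) = -12*D*(1 + D))
b(N, 2)*(u(-3)*(-16)) + 47 = (-12*(-5)*(1 - 5))*((-4 - 3)*(-16)) + 47 = (-12*(-5)*(-4))*(-7*(-16)) + 47 = -240*112 + 47 = -26880 + 47 = -26833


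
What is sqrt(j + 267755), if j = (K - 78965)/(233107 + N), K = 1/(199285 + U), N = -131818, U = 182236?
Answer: sqrt(123068831212690023683911)/677962817 ≈ 517.45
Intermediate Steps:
K = 1/381521 (K = 1/(199285 + 182236) = 1/381521 ≈ 2.6211e-6)
j = -528540452/677962817 (j = (1/381521 - 78965)/(233107 - 131818) = -30126805764/381521/101289 = -30126805764/381521*1/101289 = -528540452/677962817 ≈ -0.77960)
sqrt(j + 267755) = sqrt(-528540452/677962817 + 267755) = sqrt(181527405525383/677962817) = sqrt(123068831212690023683911)/677962817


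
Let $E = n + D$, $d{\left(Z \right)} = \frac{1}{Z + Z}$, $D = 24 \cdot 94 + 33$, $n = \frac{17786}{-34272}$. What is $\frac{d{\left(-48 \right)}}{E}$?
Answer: $- \frac{357}{78430822} \approx -4.5518 \cdot 10^{-6}$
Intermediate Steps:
$n = - \frac{8893}{17136}$ ($n = 17786 \left(- \frac{1}{34272}\right) = - \frac{8893}{17136} \approx -0.51897$)
$D = 2289$ ($D = 2256 + 33 = 2289$)
$d{\left(Z \right)} = \frac{1}{2 Z}$
$E = \frac{39215411}{17136}$ ($E = - \frac{8893}{17136} + 2289 = \frac{39215411}{17136} \approx 2288.5$)
$\frac{d{\left(-48 \right)}}{E} = \frac{\frac{1}{2} \frac{1}{-48}}{\frac{39215411}{17136}} = \frac{1}{2} \left(- \frac{1}{48}\right) \frac{17136}{39215411} = \left(- \frac{1}{96}\right) \frac{17136}{39215411} = - \frac{357}{78430822}$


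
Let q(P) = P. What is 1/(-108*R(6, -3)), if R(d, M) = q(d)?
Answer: -1/648 ≈ -0.0015432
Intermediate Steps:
R(d, M) = d
1/(-108*R(6, -3)) = 1/(-108*6) = 1/(-648) = -1/648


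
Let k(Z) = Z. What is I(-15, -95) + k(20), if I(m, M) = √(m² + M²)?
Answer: 20 + 5*√370 ≈ 116.18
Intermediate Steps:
I(m, M) = √(M² + m²)
I(-15, -95) + k(20) = √((-95)² + (-15)²) + 20 = √(9025 + 225) + 20 = √9250 + 20 = 5*√370 + 20 = 20 + 5*√370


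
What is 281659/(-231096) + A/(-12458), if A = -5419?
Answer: -1128299299/1439496984 ≈ -0.78382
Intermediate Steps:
281659/(-231096) + A/(-12458) = 281659/(-231096) - 5419/(-12458) = 281659*(-1/231096) - 5419*(-1/12458) = -281659/231096 + 5419/12458 = -1128299299/1439496984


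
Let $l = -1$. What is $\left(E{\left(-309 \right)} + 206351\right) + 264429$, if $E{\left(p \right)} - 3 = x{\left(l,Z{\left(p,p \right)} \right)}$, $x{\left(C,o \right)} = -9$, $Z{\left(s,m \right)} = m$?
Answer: $470774$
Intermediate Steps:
$E{\left(p \right)} = -6$ ($E{\left(p \right)} = 3 - 9 = -6$)
$\left(E{\left(-309 \right)} + 206351\right) + 264429 = \left(-6 + 206351\right) + 264429 = 206345 + 264429 = 470774$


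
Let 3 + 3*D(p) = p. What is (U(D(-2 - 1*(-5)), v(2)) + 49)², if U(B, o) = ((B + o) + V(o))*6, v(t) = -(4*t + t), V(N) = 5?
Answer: 361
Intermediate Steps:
D(p) = -1 + p/3
v(t) = -5*t
U(B, o) = 30 + 6*B + 6*o (U(B, o) = ((B + o) + 5)*6 = (5 + B + o)*6 = 30 + 6*B + 6*o)
(U(D(-2 - 1*(-5)), v(2)) + 49)² = ((30 + 6*(-1 + (-2 - 1*(-5))/3) + 6*(-5*2)) + 49)² = ((30 + 6*(-1 + (-2 + 5)/3) + 6*(-10)) + 49)² = ((30 + 6*(-1 + (⅓)*3) - 60) + 49)² = ((30 + 6*(-1 + 1) - 60) + 49)² = ((30 + 6*0 - 60) + 49)² = ((30 + 0 - 60) + 49)² = (-30 + 49)² = 19² = 361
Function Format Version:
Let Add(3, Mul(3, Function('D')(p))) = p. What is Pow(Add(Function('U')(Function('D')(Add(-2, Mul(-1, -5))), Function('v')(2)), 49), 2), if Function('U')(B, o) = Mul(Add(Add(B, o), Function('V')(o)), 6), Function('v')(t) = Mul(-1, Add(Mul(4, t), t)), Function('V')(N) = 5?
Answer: 361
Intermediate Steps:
Function('D')(p) = Add(-1, Mul(Rational(1, 3), p))
Function('v')(t) = Mul(-5, t) (Function('v')(t) = Mul(-1, Mul(5, t)) = Mul(-5, t))
Function('U')(B, o) = Add(30, Mul(6, B), Mul(6, o)) (Function('U')(B, o) = Mul(Add(Add(B, o), 5), 6) = Mul(Add(5, B, o), 6) = Add(30, Mul(6, B), Mul(6, o)))
Pow(Add(Function('U')(Function('D')(Add(-2, Mul(-1, -5))), Function('v')(2)), 49), 2) = Pow(Add(Add(30, Mul(6, Add(-1, Mul(Rational(1, 3), Add(-2, Mul(-1, -5))))), Mul(6, Mul(-5, 2))), 49), 2) = Pow(Add(Add(30, Mul(6, Add(-1, Mul(Rational(1, 3), Add(-2, 5)))), Mul(6, -10)), 49), 2) = Pow(Add(Add(30, Mul(6, Add(-1, Mul(Rational(1, 3), 3))), -60), 49), 2) = Pow(Add(Add(30, Mul(6, Add(-1, 1)), -60), 49), 2) = Pow(Add(Add(30, Mul(6, 0), -60), 49), 2) = Pow(Add(Add(30, 0, -60), 49), 2) = Pow(Add(-30, 49), 2) = Pow(19, 2) = 361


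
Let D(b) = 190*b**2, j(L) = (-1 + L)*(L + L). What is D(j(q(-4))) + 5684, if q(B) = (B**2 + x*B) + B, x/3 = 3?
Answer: 273605684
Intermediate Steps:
x = 9 (x = 3*3 = 9)
q(B) = B**2 + 10*B (q(B) = (B**2 + 9*B) + B = B**2 + 10*B)
j(L) = 2*L*(-1 + L) (j(L) = (-1 + L)*(2*L) = 2*L*(-1 + L))
D(j(q(-4))) + 5684 = 190*(2*(-4*(10 - 4))*(-1 - 4*(10 - 4)))**2 + 5684 = 190*(2*(-4*6)*(-1 - 4*6))**2 + 5684 = 190*(2*(-24)*(-1 - 24))**2 + 5684 = 190*(2*(-24)*(-25))**2 + 5684 = 190*1200**2 + 5684 = 190*1440000 + 5684 = 273600000 + 5684 = 273605684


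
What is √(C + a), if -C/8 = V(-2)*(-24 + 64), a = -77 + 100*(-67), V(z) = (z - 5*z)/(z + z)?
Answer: 19*I*√17 ≈ 78.339*I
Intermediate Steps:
V(z) = -2 (V(z) = (-4*z)/((2*z)) = (-4*z)*(1/(2*z)) = -2)
a = -6777 (a = -77 - 6700 = -6777)
C = 640 (C = -(-16)*(-24 + 64) = -(-16)*40 = -8*(-80) = 640)
√(C + a) = √(640 - 6777) = √(-6137) = 19*I*√17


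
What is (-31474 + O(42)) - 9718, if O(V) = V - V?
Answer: -41192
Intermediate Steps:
O(V) = 0
(-31474 + O(42)) - 9718 = (-31474 + 0) - 9718 = -31474 - 9718 = -41192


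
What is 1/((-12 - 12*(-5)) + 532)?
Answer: 1/580 ≈ 0.0017241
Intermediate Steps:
1/((-12 - 12*(-5)) + 532) = 1/((-12 + 60) + 532) = 1/(48 + 532) = 1/580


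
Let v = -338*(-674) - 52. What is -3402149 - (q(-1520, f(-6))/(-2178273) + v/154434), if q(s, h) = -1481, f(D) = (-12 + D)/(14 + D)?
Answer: -190746903521399842/56066568747 ≈ -3.4022e+6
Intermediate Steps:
f(D) = (-12 + D)/(14 + D)
v = 227760 (v = 227812 - 52 = 227760)
-3402149 - (q(-1520, f(-6))/(-2178273) + v/154434) = -3402149 - (-1481/(-2178273) + 227760/154434) = -3402149 - (-1481*(-1/2178273) + 227760*(1/154434)) = -3402149 - (1481/2178273 + 37960/25739) = -3402149 - 1*82725362539/56066568747 = -3402149 - 82725362539/56066568747 = -190746903521399842/56066568747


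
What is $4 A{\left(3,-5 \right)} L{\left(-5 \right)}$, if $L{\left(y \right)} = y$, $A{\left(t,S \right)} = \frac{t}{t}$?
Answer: $-20$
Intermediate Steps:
$A{\left(t,S \right)} = 1$
$4 A{\left(3,-5 \right)} L{\left(-5 \right)} = 4 \cdot 1 \left(-5\right) = 4 \left(-5\right) = -20$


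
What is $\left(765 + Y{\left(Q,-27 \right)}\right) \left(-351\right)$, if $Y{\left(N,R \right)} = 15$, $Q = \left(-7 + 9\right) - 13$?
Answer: $-273780$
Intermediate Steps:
$Q = -11$ ($Q = 2 - 13 = -11$)
$\left(765 + Y{\left(Q,-27 \right)}\right) \left(-351\right) = \left(765 + 15\right) \left(-351\right) = 780 \left(-351\right) = -273780$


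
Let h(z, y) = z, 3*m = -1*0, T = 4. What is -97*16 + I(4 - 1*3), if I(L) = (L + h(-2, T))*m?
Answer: -1552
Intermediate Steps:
m = 0 (m = (-1*0)/3 = (1/3)*0 = 0)
I(L) = 0 (I(L) = (L - 2)*0 = (-2 + L)*0 = 0)
-97*16 + I(4 - 1*3) = -97*16 + 0 = -1552 + 0 = -1552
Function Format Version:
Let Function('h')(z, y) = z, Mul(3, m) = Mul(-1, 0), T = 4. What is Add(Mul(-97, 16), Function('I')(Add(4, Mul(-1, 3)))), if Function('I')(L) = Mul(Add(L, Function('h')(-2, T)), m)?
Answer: -1552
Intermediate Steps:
m = 0 (m = Mul(Rational(1, 3), Mul(-1, 0)) = Mul(Rational(1, 3), 0) = 0)
Function('I')(L) = 0 (Function('I')(L) = Mul(Add(L, -2), 0) = Mul(Add(-2, L), 0) = 0)
Add(Mul(-97, 16), Function('I')(Add(4, Mul(-1, 3)))) = Add(Mul(-97, 16), 0) = Add(-1552, 0) = -1552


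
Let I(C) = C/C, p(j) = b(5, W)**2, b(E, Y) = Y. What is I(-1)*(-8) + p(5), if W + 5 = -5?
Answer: 92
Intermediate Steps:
W = -10 (W = -5 - 5 = -10)
p(j) = 100 (p(j) = (-10)**2 = 100)
I(C) = 1
I(-1)*(-8) + p(5) = 1*(-8) + 100 = -8 + 100 = 92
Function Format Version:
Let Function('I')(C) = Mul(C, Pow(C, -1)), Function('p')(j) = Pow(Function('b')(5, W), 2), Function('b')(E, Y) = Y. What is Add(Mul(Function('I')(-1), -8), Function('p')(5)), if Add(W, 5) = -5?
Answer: 92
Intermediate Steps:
W = -10 (W = Add(-5, -5) = -10)
Function('p')(j) = 100 (Function('p')(j) = Pow(-10, 2) = 100)
Function('I')(C) = 1
Add(Mul(Function('I')(-1), -8), Function('p')(5)) = Add(Mul(1, -8), 100) = Add(-8, 100) = 92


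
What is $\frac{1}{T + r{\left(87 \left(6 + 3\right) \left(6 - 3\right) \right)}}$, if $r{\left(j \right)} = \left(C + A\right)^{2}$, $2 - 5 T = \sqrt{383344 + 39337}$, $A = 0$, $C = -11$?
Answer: $- \frac{3035}{54232} - \frac{5 \sqrt{422681}}{54232} \approx -0.1159$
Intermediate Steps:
$T = \frac{2}{5} - \frac{\sqrt{422681}}{5}$ ($T = \frac{2}{5} - \frac{\sqrt{383344 + 39337}}{5} = \frac{2}{5} - \frac{\sqrt{422681}}{5} \approx -129.63$)
$r{\left(j \right)} = 121$ ($r{\left(j \right)} = \left(-11 + 0\right)^{2} = \left(-11\right)^{2} = 121$)
$\frac{1}{T + r{\left(87 \left(6 + 3\right) \left(6 - 3\right) \right)}} = \frac{1}{\left(\frac{2}{5} - \frac{\sqrt{422681}}{5}\right) + 121} = \frac{1}{\frac{607}{5} - \frac{\sqrt{422681}}{5}}$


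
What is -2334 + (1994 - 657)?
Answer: -997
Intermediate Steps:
-2334 + (1994 - 657) = -2334 + 1337 = -997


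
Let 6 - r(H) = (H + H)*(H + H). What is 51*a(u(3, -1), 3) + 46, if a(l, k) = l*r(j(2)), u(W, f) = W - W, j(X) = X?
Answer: 46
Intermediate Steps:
u(W, f) = 0
r(H) = 6 - 4*H² (r(H) = 6 - (H + H)*(H + H) = 6 - 2*H*2*H = 6 - 4*H²)
a(l, k) = -10*l (a(l, k) = l*(6 - 4*2²) = l*(6 - 4*4) = l*(6 - 16) = l*(-10) = -10*l)
51*a(u(3, -1), 3) + 46 = 51*(-10*0) + 46 = 51*0 + 46 = 0 + 46 = 46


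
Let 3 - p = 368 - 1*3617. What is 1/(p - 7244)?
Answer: -1/3992 ≈ -0.00025050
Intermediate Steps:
p = 3252 (p = 3 - (368 - 1*3617) = 3 - (368 - 3617) = 3 - 1*(-3249) = 3 + 3249 = 3252)
1/(p - 7244) = 1/(3252 - 7244) = 1/(-3992) = -1/3992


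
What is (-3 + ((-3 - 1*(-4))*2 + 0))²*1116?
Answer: 1116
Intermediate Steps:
(-3 + ((-3 - 1*(-4))*2 + 0))²*1116 = (-3 + ((-3 + 4)*2 + 0))²*1116 = (-3 + (1*2 + 0))²*1116 = (-3 + (2 + 0))²*1116 = (-3 + 2)²*1116 = (-1)²*1116 = 1*1116 = 1116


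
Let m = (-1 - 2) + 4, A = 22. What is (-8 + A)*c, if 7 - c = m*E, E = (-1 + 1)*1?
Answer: 98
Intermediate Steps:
E = 0 (E = 0*1 = 0)
m = 1 (m = -3 + 4 = 1)
c = 7 (c = 7 - 0 = 7 - 1*0 = 7 + 0 = 7)
(-8 + A)*c = (-8 + 22)*7 = 14*7 = 98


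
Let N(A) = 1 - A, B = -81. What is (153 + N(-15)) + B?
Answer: 88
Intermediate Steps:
(153 + N(-15)) + B = (153 + (1 - 1*(-15))) - 81 = (153 + (1 + 15)) - 81 = (153 + 16) - 81 = 169 - 81 = 88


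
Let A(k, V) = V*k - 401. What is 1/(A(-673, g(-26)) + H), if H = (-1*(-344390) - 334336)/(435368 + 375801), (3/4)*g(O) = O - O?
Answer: -811169/325268715 ≈ -0.0024938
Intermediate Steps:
g(O) = 0 (g(O) = 4*(O - O)/3 = (4/3)*0 = 0)
A(k, V) = -401 + V*k
H = 10054/811169 (H = (344390 - 334336)/811169 = 10054*(1/811169) = 10054/811169 ≈ 0.012394)
1/(A(-673, g(-26)) + H) = 1/((-401 + 0*(-673)) + 10054/811169) = 1/((-401 + 0) + 10054/811169) = 1/(-401 + 10054/811169) = 1/(-325268715/811169) = -811169/325268715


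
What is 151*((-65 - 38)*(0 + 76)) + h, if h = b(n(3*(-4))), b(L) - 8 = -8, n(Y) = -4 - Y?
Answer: -1182028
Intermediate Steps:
b(L) = 0 (b(L) = 8 - 8 = 0)
h = 0
151*((-65 - 38)*(0 + 76)) + h = 151*((-65 - 38)*(0 + 76)) + 0 = 151*(-103*76) + 0 = 151*(-7828) + 0 = -1182028 + 0 = -1182028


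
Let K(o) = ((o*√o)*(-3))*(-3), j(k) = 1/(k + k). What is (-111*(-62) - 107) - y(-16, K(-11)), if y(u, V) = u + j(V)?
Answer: 6791 - I*√11/2178 ≈ 6791.0 - 0.0015228*I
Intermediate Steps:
j(k) = 1/(2*k)
K(o) = 9*o^(3/2) (K(o) = (o^(3/2)*(-3))*(-3) = -3*o^(3/2)*(-3) = 9*o^(3/2))
y(u, V) = u + 1/(2*V)
(-111*(-62) - 107) - y(-16, K(-11)) = (-111*(-62) - 107) - (-16 + 1/(2*((9*(-11)^(3/2))))) = (6882 - 107) - (-16 + 1/(2*((9*(-11*I*√11))))) = 6775 - (-16 + 1/(2*((-99*I*√11)))) = 6775 - (-16 + (I*√11/1089)/2) = 6775 - (-16 + I*√11/2178) = 6775 + (16 - I*√11/2178) = 6791 - I*√11/2178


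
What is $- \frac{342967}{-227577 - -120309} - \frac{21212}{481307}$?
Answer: $\frac{162797049053}{51628839276} \approx 3.1532$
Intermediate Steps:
$- \frac{342967}{-227577 - -120309} - \frac{21212}{481307} = - \frac{342967}{-227577 + 120309} - \frac{21212}{481307} = - \frac{342967}{-107268} - \frac{21212}{481307} = \left(-342967\right) \left(- \frac{1}{107268}\right) - \frac{21212}{481307} = \frac{342967}{107268} - \frac{21212}{481307} = \frac{162797049053}{51628839276}$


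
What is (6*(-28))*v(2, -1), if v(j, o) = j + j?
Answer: -672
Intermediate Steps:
v(j, o) = 2*j
(6*(-28))*v(2, -1) = (6*(-28))*(2*2) = -168*4 = -672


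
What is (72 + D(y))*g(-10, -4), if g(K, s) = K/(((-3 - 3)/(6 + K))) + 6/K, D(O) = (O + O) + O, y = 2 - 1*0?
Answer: -2834/5 ≈ -566.80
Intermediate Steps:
y = 2 (y = 2 + 0 = 2)
D(O) = 3*O (D(O) = 2*O + O = 3*O)
g(K, s) = 6/K + K*(-1 - K/6) (g(K, s) = K/((-6/(6 + K))) + 6/K = K*(-1 - K/6) + 6/K = 6/K + K*(-1 - K/6))
(72 + D(y))*g(-10, -4) = (72 + 3*2)*(-1*(-10) + 6/(-10) - ⅙*(-10)²) = (72 + 6)*(10 + 6*(-⅒) - ⅙*100) = 78*(10 - ⅗ - 50/3) = 78*(-109/15) = -2834/5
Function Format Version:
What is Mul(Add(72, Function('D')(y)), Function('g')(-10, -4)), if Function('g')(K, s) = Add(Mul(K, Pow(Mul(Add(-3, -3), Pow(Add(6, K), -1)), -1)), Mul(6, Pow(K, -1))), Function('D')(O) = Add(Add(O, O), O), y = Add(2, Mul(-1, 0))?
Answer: Rational(-2834, 5) ≈ -566.80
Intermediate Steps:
y = 2 (y = Add(2, 0) = 2)
Function('D')(O) = Mul(3, O) (Function('D')(O) = Add(Mul(2, O), O) = Mul(3, O))
Function('g')(K, s) = Add(Mul(6, Pow(K, -1)), Mul(K, Add(-1, Mul(Rational(-1, 6), K)))) (Function('g')(K, s) = Add(Mul(K, Pow(Mul(-6, Pow(Add(6, K), -1)), -1)), Mul(6, Pow(K, -1))) = Add(Mul(K, Add(-1, Mul(Rational(-1, 6), K))), Mul(6, Pow(K, -1))) = Add(Mul(6, Pow(K, -1)), Mul(K, Add(-1, Mul(Rational(-1, 6), K)))))
Mul(Add(72, Function('D')(y)), Function('g')(-10, -4)) = Mul(Add(72, Mul(3, 2)), Add(Mul(-1, -10), Mul(6, Pow(-10, -1)), Mul(Rational(-1, 6), Pow(-10, 2)))) = Mul(Add(72, 6), Add(10, Mul(6, Rational(-1, 10)), Mul(Rational(-1, 6), 100))) = Mul(78, Add(10, Rational(-3, 5), Rational(-50, 3))) = Mul(78, Rational(-109, 15)) = Rational(-2834, 5)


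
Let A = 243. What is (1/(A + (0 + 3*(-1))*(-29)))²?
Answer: 1/108900 ≈ 9.1827e-6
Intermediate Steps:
(1/(A + (0 + 3*(-1))*(-29)))² = (1/(243 + (0 + 3*(-1))*(-29)))² = (1/(243 + (0 - 3)*(-29)))² = (1/(243 - 3*(-29)))² = (1/(243 + 87))² = (1/330)² = 1/108900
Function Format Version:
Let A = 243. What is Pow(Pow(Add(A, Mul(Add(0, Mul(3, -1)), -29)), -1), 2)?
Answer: Rational(1, 108900) ≈ 9.1827e-6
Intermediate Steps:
Pow(Pow(Add(A, Mul(Add(0, Mul(3, -1)), -29)), -1), 2) = Pow(Pow(Add(243, Mul(Add(0, Mul(3, -1)), -29)), -1), 2) = Pow(Pow(Add(243, Mul(Add(0, -3), -29)), -1), 2) = Pow(Pow(Add(243, Mul(-3, -29)), -1), 2) = Pow(Pow(Add(243, 87), -1), 2) = Pow(Pow(330, -1), 2) = Pow(Rational(1, 330), 2) = Rational(1, 108900)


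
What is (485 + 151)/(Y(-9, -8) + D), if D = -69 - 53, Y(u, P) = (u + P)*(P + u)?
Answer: 636/167 ≈ 3.8084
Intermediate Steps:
Y(u, P) = (P + u)² (Y(u, P) = (P + u)*(P + u) = (P + u)²)
D = -122
(485 + 151)/(Y(-9, -8) + D) = (485 + 151)/((-8 - 9)² - 122) = 636/((-17)² - 122) = 636/(289 - 122) = 636/167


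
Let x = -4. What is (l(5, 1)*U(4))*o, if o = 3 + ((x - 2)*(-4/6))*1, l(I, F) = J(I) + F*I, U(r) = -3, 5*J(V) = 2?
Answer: -567/5 ≈ -113.40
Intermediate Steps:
J(V) = ⅖ (J(V) = (⅕)*2 = ⅖)
l(I, F) = ⅖ + F*I
o = 7 (o = 3 + ((-4 - 2)*(-4/6))*1 = 3 - (-24)/6*1 = 3 - 6*(-⅔)*1 = 3 + 4*1 = 3 + 4 = 7)
(l(5, 1)*U(4))*o = ((⅖ + 1*5)*(-3))*7 = ((⅖ + 5)*(-3))*7 = ((27/5)*(-3))*7 = -81/5*7 = -567/5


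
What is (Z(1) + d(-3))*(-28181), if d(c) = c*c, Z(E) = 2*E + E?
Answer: -338172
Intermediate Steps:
Z(E) = 3*E
d(c) = c²
(Z(1) + d(-3))*(-28181) = (3*1 + (-3)²)*(-28181) = (3 + 9)*(-28181) = 12*(-28181) = -338172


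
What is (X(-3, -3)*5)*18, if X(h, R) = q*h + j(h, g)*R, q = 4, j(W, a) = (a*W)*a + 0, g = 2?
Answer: 2160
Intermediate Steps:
j(W, a) = W*a² (j(W, a) = (W*a)*a + 0 = W*a² + 0 = W*a²)
X(h, R) = 4*h + 4*R*h (X(h, R) = 4*h + (h*2²)*R = 4*h + (h*4)*R = 4*h + (4*h)*R = 4*h + 4*R*h)
(X(-3, -3)*5)*18 = ((4*(-3)*(1 - 3))*5)*18 = ((4*(-3)*(-2))*5)*18 = (24*5)*18 = 120*18 = 2160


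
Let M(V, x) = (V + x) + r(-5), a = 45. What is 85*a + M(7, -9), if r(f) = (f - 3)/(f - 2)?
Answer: 26769/7 ≈ 3824.1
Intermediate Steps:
r(f) = (-3 + f)/(-2 + f)
M(V, x) = 8/7 + V + x (M(V, x) = (V + x) + (-3 - 5)/(-2 - 5) = (V + x) - 8/(-7) = (V + x) - 1/7*(-8) = (V + x) + 8/7 = 8/7 + V + x)
85*a + M(7, -9) = 85*45 + (8/7 + 7 - 9) = 3825 - 6/7 = 26769/7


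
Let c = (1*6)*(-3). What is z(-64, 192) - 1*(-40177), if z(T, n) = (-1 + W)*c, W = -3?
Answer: 40249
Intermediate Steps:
c = -18 (c = 6*(-3) = -18)
z(T, n) = 72 (z(T, n) = (-1 - 3)*(-18) = -4*(-18) = 72)
z(-64, 192) - 1*(-40177) = 72 - 1*(-40177) = 72 + 40177 = 40249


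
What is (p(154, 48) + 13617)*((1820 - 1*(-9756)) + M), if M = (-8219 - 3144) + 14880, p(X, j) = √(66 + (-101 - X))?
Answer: 205521381 + 45279*I*√21 ≈ 2.0552e+8 + 2.0749e+5*I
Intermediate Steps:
p(X, j) = √(-35 - X)
M = 3517 (M = -11363 + 14880 = 3517)
(p(154, 48) + 13617)*((1820 - 1*(-9756)) + M) = (√(-35 - 1*154) + 13617)*((1820 - 1*(-9756)) + 3517) = (√(-35 - 154) + 13617)*((1820 + 9756) + 3517) = (√(-189) + 13617)*(11576 + 3517) = (3*I*√21 + 13617)*15093 = (13617 + 3*I*√21)*15093 = 205521381 + 45279*I*√21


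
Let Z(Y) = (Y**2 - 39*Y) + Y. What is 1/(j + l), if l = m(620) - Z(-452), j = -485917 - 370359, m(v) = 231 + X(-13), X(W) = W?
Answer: -1/1077538 ≈ -9.2804e-7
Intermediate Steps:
Z(Y) = Y**2 - 38*Y
m(v) = 218 (m(v) = 231 - 13 = 218)
j = -856276
l = -221262 (l = 218 - (-452)*(-38 - 452) = 218 - (-452)*(-490) = 218 - 1*221480 = 218 - 221480 = -221262)
1/(j + l) = 1/(-856276 - 221262) = 1/(-1077538) = -1/1077538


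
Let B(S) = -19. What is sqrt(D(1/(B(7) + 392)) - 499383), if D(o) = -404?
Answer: I*sqrt(499787) ≈ 706.96*I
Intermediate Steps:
sqrt(D(1/(B(7) + 392)) - 499383) = sqrt(-404 - 499383) = sqrt(-499787) = I*sqrt(499787)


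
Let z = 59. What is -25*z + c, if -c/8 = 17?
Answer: -1611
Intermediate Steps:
c = -136 (c = -8*17 = -136)
-25*z + c = -25*59 - 136 = -1475 - 136 = -1611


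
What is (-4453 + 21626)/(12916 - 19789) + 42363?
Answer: 291143726/6873 ≈ 42361.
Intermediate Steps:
(-4453 + 21626)/(12916 - 19789) + 42363 = 17173/(-6873) + 42363 = 17173*(-1/6873) + 42363 = -17173/6873 + 42363 = 291143726/6873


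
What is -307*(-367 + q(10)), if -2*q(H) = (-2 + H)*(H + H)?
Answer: 137229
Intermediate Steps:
q(H) = -H*(-2 + H) (q(H) = -(-2 + H)*(H + H)/2 = -(-2 + H)*2*H/2 = -H*(-2 + H))
-307*(-367 + q(10)) = -307*(-367 + 10*(2 - 1*10)) = -307*(-367 + 10*(2 - 10)) = -307*(-367 + 10*(-8)) = -307*(-367 - 80) = -307*(-447) = 137229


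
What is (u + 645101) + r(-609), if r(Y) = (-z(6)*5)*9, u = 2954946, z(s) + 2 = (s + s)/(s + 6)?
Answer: 3600092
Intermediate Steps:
z(s) = -2 + 2*s/(6 + s) (z(s) = -2 + (s + s)/(s + 6) = -2 + (2*s)/(6 + s) = -2 + 2*s/(6 + s))
r(Y) = 45 (r(Y) = (-(-12)/(6 + 6)*5)*9 = (-(-12)/12*5)*9 = (-1*(-1)*5)*9 = (1*5)*9 = 5*9 = 45)
(u + 645101) + r(-609) = (2954946 + 645101) + 45 = 3600047 + 45 = 3600092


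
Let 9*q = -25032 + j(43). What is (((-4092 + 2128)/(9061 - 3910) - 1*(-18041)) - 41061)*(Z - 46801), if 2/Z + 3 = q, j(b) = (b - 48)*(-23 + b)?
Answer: 139621589212443968/129594009 ≈ 1.0774e+9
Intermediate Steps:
j(b) = (-48 + b)*(-23 + b)
q = -25132/9 (q = (-25032 + (1104 + 43² - 71*43))/9 = (-25032 + (1104 + 1849 - 3053))/9 = (-25032 - 100)/9 = (⅑)*(-25132) = -25132/9 ≈ -2792.4)
Z = -18/25159 (Z = 2/(-3 - 25132/9) = 2/(-25159/9) = 2*(-9/25159) = -18/25159 ≈ -0.00071545)
(((-4092 + 2128)/(9061 - 3910) - 1*(-18041)) - 41061)*(Z - 46801) = (((-4092 + 2128)/(9061 - 3910) - 1*(-18041)) - 41061)*(-18/25159 - 46801) = ((-1964/5151 + 18041) - 41061)*(-1177466377/25159) = (92927227/5151 - 41061)*(-1177466377/25159) = -118577984/5151*(-1177466377/25159) = 139621589212443968/129594009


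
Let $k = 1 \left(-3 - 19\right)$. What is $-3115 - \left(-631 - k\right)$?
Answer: $-2506$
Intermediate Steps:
$k = -22$ ($k = 1 \left(-22\right) = -22$)
$-3115 - \left(-631 - k\right) = -3115 - \left(-631 - -22\right) = -3115 - \left(-631 + 22\right) = -3115 - -609 = -3115 + 609 = -2506$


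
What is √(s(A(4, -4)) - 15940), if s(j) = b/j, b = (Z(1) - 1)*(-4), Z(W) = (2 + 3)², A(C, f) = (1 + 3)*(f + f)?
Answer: I*√15937 ≈ 126.24*I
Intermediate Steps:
A(C, f) = 8*f (A(C, f) = 4*(2*f) = 8*f)
Z(W) = 25 (Z(W) = 5² = 25)
b = -96 (b = (25 - 1)*(-4) = 24*(-4) = -96)
s(j) = -96/j
√(s(A(4, -4)) - 15940) = √(-96/(8*(-4)) - 15940) = √(-96/(-32) - 15940) = √(-96*(-1/32) - 15940) = √(3 - 15940) = √(-15937) = I*√15937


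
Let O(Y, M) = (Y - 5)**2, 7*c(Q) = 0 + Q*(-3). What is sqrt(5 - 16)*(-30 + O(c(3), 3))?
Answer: 466*I*sqrt(11)/49 ≈ 31.542*I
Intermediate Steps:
c(Q) = -3*Q/7 (c(Q) = (0 + Q*(-3))/7 = (0 - 3*Q)/7 = (-3*Q)/7 = -3*Q/7)
O(Y, M) = (-5 + Y)**2
sqrt(5 - 16)*(-30 + O(c(3), 3)) = sqrt(5 - 16)*(-30 + (-5 - 3/7*3)**2) = sqrt(-11)*(-30 + (-5 - 9/7)**2) = (I*sqrt(11))*(-30 + (-44/7)**2) = (I*sqrt(11))*(-30 + 1936/49) = (I*sqrt(11))*(466/49) = 466*I*sqrt(11)/49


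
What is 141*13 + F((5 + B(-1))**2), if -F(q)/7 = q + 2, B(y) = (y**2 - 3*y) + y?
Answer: 1371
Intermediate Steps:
B(y) = y**2 - 2*y
F(q) = -14 - 7*q (F(q) = -7*(q + 2) = -7*(2 + q) = -14 - 7*q)
141*13 + F((5 + B(-1))**2) = 141*13 + (-14 - 7*(5 - (-2 - 1))**2) = 1833 + (-14 - 7*(5 - 1*(-3))**2) = 1833 + (-14 - 7*(5 + 3)**2) = 1833 + (-14 - 7*8**2) = 1833 + (-14 - 7*64) = 1833 + (-14 - 448) = 1833 - 462 = 1371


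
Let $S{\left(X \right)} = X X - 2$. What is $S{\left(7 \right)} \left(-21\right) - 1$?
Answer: $-988$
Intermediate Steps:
$S{\left(X \right)} = -2 + X^{2}$ ($S{\left(X \right)} = X^{2} - 2 = -2 + X^{2}$)
$S{\left(7 \right)} \left(-21\right) - 1 = \left(-2 + 7^{2}\right) \left(-21\right) - 1 = \left(-2 + 49\right) \left(-21\right) - 1 = 47 \left(-21\right) - 1 = -987 - 1 = -988$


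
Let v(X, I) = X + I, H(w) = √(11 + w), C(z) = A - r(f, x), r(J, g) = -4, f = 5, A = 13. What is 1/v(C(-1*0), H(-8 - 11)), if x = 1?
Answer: 17/297 - 2*I*√2/297 ≈ 0.057239 - 0.0095233*I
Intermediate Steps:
C(z) = 17 (C(z) = 13 - 1*(-4) = 13 + 4 = 17)
v(X, I) = I + X
1/v(C(-1*0), H(-8 - 11)) = 1/(√(11 + (-8 - 11)) + 17) = 1/(√(11 - 19) + 17) = 1/(√(-8) + 17) = 1/(2*I*√2 + 17) = 1/(17 + 2*I*√2)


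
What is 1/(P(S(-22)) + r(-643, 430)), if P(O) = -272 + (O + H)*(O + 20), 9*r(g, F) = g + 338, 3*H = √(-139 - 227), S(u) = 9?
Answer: -1818/1466735 - 783*I*√366/2933470 ≈ -0.0012395 - 0.0051065*I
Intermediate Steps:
H = I*√366/3 (H = √(-139 - 227)/3 = √(-366)/3 = (I*√366)/3 = I*√366/3 ≈ 6.377*I)
r(g, F) = 338/9 + g/9 (r(g, F) = (g + 338)/9 = (338 + g)/9 = 338/9 + g/9)
P(O) = -272 + (20 + O)*(O + I*√366/3) (P(O) = -272 + (O + I*√366/3)*(O + 20) = -272 + (O + I*√366/3)*(20 + O) = -272 + (20 + O)*(O + I*√366/3))
1/(P(S(-22)) + r(-643, 430)) = 1/((-272 + 9² + 20*9 + 20*I*√366/3 + (⅓)*I*9*√366) + (338/9 + (⅑)*(-643))) = 1/((-272 + 81 + 180 + 20*I*√366/3 + 3*I*√366) + (338/9 - 643/9)) = 1/((-11 + 29*I*√366/3) - 305/9) = 1/(-404/9 + 29*I*√366/3)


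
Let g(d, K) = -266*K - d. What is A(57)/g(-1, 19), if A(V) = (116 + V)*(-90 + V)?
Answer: 5709/5053 ≈ 1.1298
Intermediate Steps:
g(d, K) = -d - 266*K
A(V) = (-90 + V)*(116 + V)
A(57)/g(-1, 19) = (-10440 + 57² + 26*57)/(-1*(-1) - 266*19) = (-10440 + 3249 + 1482)/(1 - 5054) = -5709/(-5053) = -5709*(-1/5053) = 5709/5053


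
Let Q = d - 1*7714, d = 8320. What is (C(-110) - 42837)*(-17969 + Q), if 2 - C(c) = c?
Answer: 741834175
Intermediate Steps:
C(c) = 2 - c
Q = 606 (Q = 8320 - 1*7714 = 8320 - 7714 = 606)
(C(-110) - 42837)*(-17969 + Q) = ((2 - 1*(-110)) - 42837)*(-17969 + 606) = ((2 + 110) - 42837)*(-17363) = (112 - 42837)*(-17363) = -42725*(-17363) = 741834175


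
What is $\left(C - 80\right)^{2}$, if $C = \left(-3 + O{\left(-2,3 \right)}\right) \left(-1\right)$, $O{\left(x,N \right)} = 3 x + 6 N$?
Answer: $7921$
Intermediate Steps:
$C = -9$ ($C = \left(-3 + \left(3 \left(-2\right) + 6 \cdot 3\right)\right) \left(-1\right) = \left(-3 + \left(-6 + 18\right)\right) \left(-1\right) = \left(-3 + 12\right) \left(-1\right) = 9 \left(-1\right) = -9$)
$\left(C - 80\right)^{2} = \left(-9 - 80\right)^{2} = \left(-89\right)^{2} = 7921$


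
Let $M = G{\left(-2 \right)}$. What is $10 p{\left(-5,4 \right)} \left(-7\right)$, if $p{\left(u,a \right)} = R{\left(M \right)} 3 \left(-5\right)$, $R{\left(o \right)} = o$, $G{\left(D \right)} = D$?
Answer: $-2100$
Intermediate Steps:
$M = -2$
$p{\left(u,a \right)} = 30$ ($p{\left(u,a \right)} = \left(-2\right) 3 \left(-5\right) = \left(-6\right) \left(-5\right) = 30$)
$10 p{\left(-5,4 \right)} \left(-7\right) = 10 \cdot 30 \left(-7\right) = 300 \left(-7\right) = -2100$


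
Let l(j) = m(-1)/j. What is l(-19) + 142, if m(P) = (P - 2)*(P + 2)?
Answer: 2701/19 ≈ 142.16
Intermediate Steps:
m(P) = (-2 + P)*(2 + P)
l(j) = -3/j (l(j) = (-4 + (-1)²)/j = (-4 + 1)/j = -3/j)
l(-19) + 142 = -3/(-19) + 142 = -3*(-1/19) + 142 = 3/19 + 142 = 2701/19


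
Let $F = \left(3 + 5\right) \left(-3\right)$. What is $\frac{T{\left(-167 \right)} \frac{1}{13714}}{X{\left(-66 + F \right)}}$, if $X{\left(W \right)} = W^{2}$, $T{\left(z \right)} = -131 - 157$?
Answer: $- \frac{4}{1542825} \approx -2.5926 \cdot 10^{-6}$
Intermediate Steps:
$T{\left(z \right)} = -288$ ($T{\left(z \right)} = -131 - 157 = -288$)
$F = -24$ ($F = 8 \left(-3\right) = -24$)
$\frac{T{\left(-167 \right)} \frac{1}{13714}}{X{\left(-66 + F \right)}} = \frac{\left(-288\right) \frac{1}{13714}}{\left(-66 - 24\right)^{2}} = \frac{\left(-288\right) \frac{1}{13714}}{\left(-90\right)^{2}} = - \frac{144}{6857 \cdot 8100} = \left(- \frac{144}{6857}\right) \frac{1}{8100} = - \frac{4}{1542825}$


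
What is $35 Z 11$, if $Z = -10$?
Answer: $-3850$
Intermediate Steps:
$35 Z 11 = 35 \left(-10\right) 11 = \left(-350\right) 11 = -3850$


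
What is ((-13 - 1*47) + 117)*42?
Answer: 2394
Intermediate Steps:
((-13 - 1*47) + 117)*42 = ((-13 - 47) + 117)*42 = (-60 + 117)*42 = 57*42 = 2394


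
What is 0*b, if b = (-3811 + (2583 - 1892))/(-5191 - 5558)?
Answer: 0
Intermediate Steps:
b = 1040/3583 (b = (-3811 + 691)/(-10749) = -3120*(-1/10749) = 1040/3583 ≈ 0.29026)
0*b = 0*(1040/3583) = 0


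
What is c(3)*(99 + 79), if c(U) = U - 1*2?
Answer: 178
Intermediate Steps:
c(U) = -2 + U (c(U) = U - 2 = -2 + U)
c(3)*(99 + 79) = (-2 + 3)*(99 + 79) = 1*178 = 178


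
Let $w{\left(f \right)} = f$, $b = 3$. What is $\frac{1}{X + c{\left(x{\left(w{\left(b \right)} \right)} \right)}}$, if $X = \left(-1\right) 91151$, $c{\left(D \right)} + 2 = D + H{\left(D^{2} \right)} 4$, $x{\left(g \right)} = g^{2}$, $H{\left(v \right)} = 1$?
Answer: $- \frac{1}{91140} \approx -1.0972 \cdot 10^{-5}$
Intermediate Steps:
$c{\left(D \right)} = 2 + D$ ($c{\left(D \right)} = -2 + \left(D + 1 \cdot 4\right) = -2 + \left(D + 4\right) = -2 + \left(4 + D\right) = 2 + D$)
$X = -91151$
$\frac{1}{X + c{\left(x{\left(w{\left(b \right)} \right)} \right)}} = \frac{1}{-91151 + \left(2 + 3^{2}\right)} = \frac{1}{-91151 + \left(2 + 9\right)} = \frac{1}{-91151 + 11} = \frac{1}{-91140} = - \frac{1}{91140}$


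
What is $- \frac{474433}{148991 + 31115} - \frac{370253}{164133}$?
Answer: $- \frac{144554898407}{29561338098} \approx -4.89$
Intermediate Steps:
$- \frac{474433}{148991 + 31115} - \frac{370253}{164133} = - \frac{474433}{180106} - \frac{370253}{164133} = - \frac{144554898407}{29561338098}$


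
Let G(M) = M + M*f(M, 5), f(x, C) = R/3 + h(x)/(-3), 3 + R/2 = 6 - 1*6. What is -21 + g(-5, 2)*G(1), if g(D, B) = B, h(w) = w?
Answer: -71/3 ≈ -23.667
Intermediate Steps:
R = -6 (R = -6 + 2*(6 - 1*6) = -6 + 2*(6 - 6) = -6 + 2*0 = -6 + 0 = -6)
f(x, C) = -2 - x/3 (f(x, C) = -6/3 + x/(-3) = -6*1/3 + x*(-1/3) = -2 - x/3)
G(M) = M + M*(-2 - M/3)
-21 + g(-5, 2)*G(1) = -21 + 2*(-1/3*1*(3 + 1)) = -21 + 2*(-1/3*1*4) = -21 + 2*(-4/3) = -21 - 8/3 = -71/3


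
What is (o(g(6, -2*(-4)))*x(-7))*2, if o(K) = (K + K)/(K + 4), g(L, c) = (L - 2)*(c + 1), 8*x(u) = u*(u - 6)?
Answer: 819/20 ≈ 40.950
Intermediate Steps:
x(u) = u*(-6 + u)/8 (x(u) = (u*(u - 6))/8 = (u*(-6 + u))/8 = u*(-6 + u)/8)
g(L, c) = (1 + c)*(-2 + L) (g(L, c) = (-2 + L)*(1 + c) = (1 + c)*(-2 + L))
o(K) = 2*K/(4 + K) (o(K) = (2*K)/(4 + K) = 2*K/(4 + K))
(o(g(6, -2*(-4)))*x(-7))*2 = ((2*(-2 + 6 - (-4)*(-4) + 6*(-2*(-4)))/(4 + (-2 + 6 - (-4)*(-4) + 6*(-2*(-4)))))*((⅛)*(-7)*(-6 - 7)))*2 = ((2*(-2 + 6 - 2*8 + 6*8)/(4 + (-2 + 6 - 2*8 + 6*8)))*((⅛)*(-7)*(-13)))*2 = ((2*(-2 + 6 - 16 + 48)/(4 + (-2 + 6 - 16 + 48)))*(91/8))*2 = ((2*36/(4 + 36))*(91/8))*2 = ((2*36/40)*(91/8))*2 = ((2*36*(1/40))*(91/8))*2 = ((9/5)*(91/8))*2 = (819/40)*2 = 819/20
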